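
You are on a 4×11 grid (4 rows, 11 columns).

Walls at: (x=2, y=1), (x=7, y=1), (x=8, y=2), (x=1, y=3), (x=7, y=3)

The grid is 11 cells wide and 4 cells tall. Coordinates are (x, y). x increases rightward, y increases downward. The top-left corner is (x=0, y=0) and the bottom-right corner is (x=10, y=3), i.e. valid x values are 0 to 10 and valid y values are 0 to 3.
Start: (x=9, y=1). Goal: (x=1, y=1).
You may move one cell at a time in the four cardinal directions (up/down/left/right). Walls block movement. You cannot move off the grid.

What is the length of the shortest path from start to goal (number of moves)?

Answer: Shortest path length: 10

Derivation:
BFS from (x=9, y=1) until reaching (x=1, y=1):
  Distance 0: (x=9, y=1)
  Distance 1: (x=9, y=0), (x=8, y=1), (x=10, y=1), (x=9, y=2)
  Distance 2: (x=8, y=0), (x=10, y=0), (x=10, y=2), (x=9, y=3)
  Distance 3: (x=7, y=0), (x=8, y=3), (x=10, y=3)
  Distance 4: (x=6, y=0)
  Distance 5: (x=5, y=0), (x=6, y=1)
  Distance 6: (x=4, y=0), (x=5, y=1), (x=6, y=2)
  Distance 7: (x=3, y=0), (x=4, y=1), (x=5, y=2), (x=7, y=2), (x=6, y=3)
  Distance 8: (x=2, y=0), (x=3, y=1), (x=4, y=2), (x=5, y=3)
  Distance 9: (x=1, y=0), (x=3, y=2), (x=4, y=3)
  Distance 10: (x=0, y=0), (x=1, y=1), (x=2, y=2), (x=3, y=3)  <- goal reached here
One shortest path (10 moves): (x=9, y=1) -> (x=8, y=1) -> (x=8, y=0) -> (x=7, y=0) -> (x=6, y=0) -> (x=5, y=0) -> (x=4, y=0) -> (x=3, y=0) -> (x=2, y=0) -> (x=1, y=0) -> (x=1, y=1)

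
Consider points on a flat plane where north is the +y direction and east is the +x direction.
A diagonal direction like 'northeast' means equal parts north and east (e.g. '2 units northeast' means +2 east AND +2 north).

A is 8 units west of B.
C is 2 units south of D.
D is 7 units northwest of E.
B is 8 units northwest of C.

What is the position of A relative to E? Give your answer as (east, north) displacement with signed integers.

Place E at the origin (east=0, north=0).
  D is 7 units northwest of E: delta (east=-7, north=+7); D at (east=-7, north=7).
  C is 2 units south of D: delta (east=+0, north=-2); C at (east=-7, north=5).
  B is 8 units northwest of C: delta (east=-8, north=+8); B at (east=-15, north=13).
  A is 8 units west of B: delta (east=-8, north=+0); A at (east=-23, north=13).
Therefore A relative to E: (east=-23, north=13).

Answer: A is at (east=-23, north=13) relative to E.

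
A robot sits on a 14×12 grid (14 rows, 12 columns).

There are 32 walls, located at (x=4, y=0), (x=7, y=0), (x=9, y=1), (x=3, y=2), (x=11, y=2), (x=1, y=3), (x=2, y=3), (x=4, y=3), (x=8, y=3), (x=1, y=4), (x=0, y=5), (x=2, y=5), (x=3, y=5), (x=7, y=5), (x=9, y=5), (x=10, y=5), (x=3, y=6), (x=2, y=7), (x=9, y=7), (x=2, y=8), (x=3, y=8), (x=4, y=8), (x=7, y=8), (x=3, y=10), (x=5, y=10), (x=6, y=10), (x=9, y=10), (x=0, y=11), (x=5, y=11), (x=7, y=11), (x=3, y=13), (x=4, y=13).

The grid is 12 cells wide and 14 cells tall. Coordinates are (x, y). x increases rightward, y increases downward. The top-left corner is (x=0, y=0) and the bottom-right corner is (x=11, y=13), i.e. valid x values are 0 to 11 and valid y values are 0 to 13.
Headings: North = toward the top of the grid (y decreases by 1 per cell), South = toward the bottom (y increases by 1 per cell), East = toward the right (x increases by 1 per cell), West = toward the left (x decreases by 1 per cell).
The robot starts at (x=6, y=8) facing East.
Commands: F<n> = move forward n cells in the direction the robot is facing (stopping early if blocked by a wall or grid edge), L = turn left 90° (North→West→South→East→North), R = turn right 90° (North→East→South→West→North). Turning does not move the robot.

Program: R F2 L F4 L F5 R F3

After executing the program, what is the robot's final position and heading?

Answer: Final position: (x=11, y=6), facing East

Derivation:
Start: (x=6, y=8), facing East
  R: turn right, now facing South
  F2: move forward 1/2 (blocked), now at (x=6, y=9)
  L: turn left, now facing East
  F4: move forward 4, now at (x=10, y=9)
  L: turn left, now facing North
  F5: move forward 3/5 (blocked), now at (x=10, y=6)
  R: turn right, now facing East
  F3: move forward 1/3 (blocked), now at (x=11, y=6)
Final: (x=11, y=6), facing East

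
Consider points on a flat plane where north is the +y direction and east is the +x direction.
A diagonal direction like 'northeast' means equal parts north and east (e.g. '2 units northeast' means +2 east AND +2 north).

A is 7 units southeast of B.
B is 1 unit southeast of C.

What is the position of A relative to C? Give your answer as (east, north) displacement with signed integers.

Place C at the origin (east=0, north=0).
  B is 1 unit southeast of C: delta (east=+1, north=-1); B at (east=1, north=-1).
  A is 7 units southeast of B: delta (east=+7, north=-7); A at (east=8, north=-8).
Therefore A relative to C: (east=8, north=-8).

Answer: A is at (east=8, north=-8) relative to C.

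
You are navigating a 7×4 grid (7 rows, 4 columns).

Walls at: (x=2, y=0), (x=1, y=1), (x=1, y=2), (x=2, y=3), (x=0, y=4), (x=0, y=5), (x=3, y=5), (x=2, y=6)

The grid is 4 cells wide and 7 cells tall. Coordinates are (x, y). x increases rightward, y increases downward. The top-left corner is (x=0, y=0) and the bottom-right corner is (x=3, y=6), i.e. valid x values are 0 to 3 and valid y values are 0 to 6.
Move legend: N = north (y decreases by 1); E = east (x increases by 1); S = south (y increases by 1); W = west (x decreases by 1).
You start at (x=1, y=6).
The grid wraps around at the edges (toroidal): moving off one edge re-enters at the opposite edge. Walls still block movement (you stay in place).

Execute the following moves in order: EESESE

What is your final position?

Start: (x=1, y=6)
  E (east): blocked, stay at (x=1, y=6)
  E (east): blocked, stay at (x=1, y=6)
  S (south): (x=1, y=6) -> (x=1, y=0)
  E (east): blocked, stay at (x=1, y=0)
  S (south): blocked, stay at (x=1, y=0)
  E (east): blocked, stay at (x=1, y=0)
Final: (x=1, y=0)

Answer: Final position: (x=1, y=0)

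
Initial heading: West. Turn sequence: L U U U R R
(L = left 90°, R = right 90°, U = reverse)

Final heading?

Start: West
  L (left (90° counter-clockwise)) -> South
  U (U-turn (180°)) -> North
  U (U-turn (180°)) -> South
  U (U-turn (180°)) -> North
  R (right (90° clockwise)) -> East
  R (right (90° clockwise)) -> South
Final: South

Answer: Final heading: South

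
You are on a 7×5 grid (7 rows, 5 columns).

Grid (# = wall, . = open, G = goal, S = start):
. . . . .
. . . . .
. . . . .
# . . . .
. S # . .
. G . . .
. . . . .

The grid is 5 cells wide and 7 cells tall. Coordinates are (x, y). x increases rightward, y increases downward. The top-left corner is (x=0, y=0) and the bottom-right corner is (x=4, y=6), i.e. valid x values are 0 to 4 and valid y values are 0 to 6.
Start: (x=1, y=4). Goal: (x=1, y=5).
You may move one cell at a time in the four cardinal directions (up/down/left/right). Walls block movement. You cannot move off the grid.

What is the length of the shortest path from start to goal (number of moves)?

Answer: Shortest path length: 1

Derivation:
BFS from (x=1, y=4) until reaching (x=1, y=5):
  Distance 0: (x=1, y=4)
  Distance 1: (x=1, y=3), (x=0, y=4), (x=1, y=5)  <- goal reached here
One shortest path (1 moves): (x=1, y=4) -> (x=1, y=5)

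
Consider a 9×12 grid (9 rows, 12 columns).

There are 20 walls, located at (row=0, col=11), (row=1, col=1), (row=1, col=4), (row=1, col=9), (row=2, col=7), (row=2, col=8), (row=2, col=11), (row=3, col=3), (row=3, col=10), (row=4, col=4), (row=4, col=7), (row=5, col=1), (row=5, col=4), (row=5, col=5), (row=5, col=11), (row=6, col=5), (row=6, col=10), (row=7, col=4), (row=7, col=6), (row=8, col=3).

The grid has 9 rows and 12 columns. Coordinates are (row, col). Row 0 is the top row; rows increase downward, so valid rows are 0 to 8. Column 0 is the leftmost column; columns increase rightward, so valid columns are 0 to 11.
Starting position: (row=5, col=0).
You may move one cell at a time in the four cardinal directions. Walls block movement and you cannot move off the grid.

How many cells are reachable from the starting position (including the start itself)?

Answer: Reachable cells: 88

Derivation:
BFS flood-fill from (row=5, col=0):
  Distance 0: (row=5, col=0)
  Distance 1: (row=4, col=0), (row=6, col=0)
  Distance 2: (row=3, col=0), (row=4, col=1), (row=6, col=1), (row=7, col=0)
  Distance 3: (row=2, col=0), (row=3, col=1), (row=4, col=2), (row=6, col=2), (row=7, col=1), (row=8, col=0)
  Distance 4: (row=1, col=0), (row=2, col=1), (row=3, col=2), (row=4, col=3), (row=5, col=2), (row=6, col=3), (row=7, col=2), (row=8, col=1)
  Distance 5: (row=0, col=0), (row=2, col=2), (row=5, col=3), (row=6, col=4), (row=7, col=3), (row=8, col=2)
  Distance 6: (row=0, col=1), (row=1, col=2), (row=2, col=3)
  Distance 7: (row=0, col=2), (row=1, col=3), (row=2, col=4)
  Distance 8: (row=0, col=3), (row=2, col=5), (row=3, col=4)
  Distance 9: (row=0, col=4), (row=1, col=5), (row=2, col=6), (row=3, col=5)
  Distance 10: (row=0, col=5), (row=1, col=6), (row=3, col=6), (row=4, col=5)
  Distance 11: (row=0, col=6), (row=1, col=7), (row=3, col=7), (row=4, col=6)
  Distance 12: (row=0, col=7), (row=1, col=8), (row=3, col=8), (row=5, col=6)
  Distance 13: (row=0, col=8), (row=3, col=9), (row=4, col=8), (row=5, col=7), (row=6, col=6)
  Distance 14: (row=0, col=9), (row=2, col=9), (row=4, col=9), (row=5, col=8), (row=6, col=7)
  Distance 15: (row=0, col=10), (row=2, col=10), (row=4, col=10), (row=5, col=9), (row=6, col=8), (row=7, col=7)
  Distance 16: (row=1, col=10), (row=4, col=11), (row=5, col=10), (row=6, col=9), (row=7, col=8), (row=8, col=7)
  Distance 17: (row=1, col=11), (row=3, col=11), (row=7, col=9), (row=8, col=6), (row=8, col=8)
  Distance 18: (row=7, col=10), (row=8, col=5), (row=8, col=9)
  Distance 19: (row=7, col=5), (row=7, col=11), (row=8, col=4), (row=8, col=10)
  Distance 20: (row=6, col=11), (row=8, col=11)
Total reachable: 88 (grid has 88 open cells total)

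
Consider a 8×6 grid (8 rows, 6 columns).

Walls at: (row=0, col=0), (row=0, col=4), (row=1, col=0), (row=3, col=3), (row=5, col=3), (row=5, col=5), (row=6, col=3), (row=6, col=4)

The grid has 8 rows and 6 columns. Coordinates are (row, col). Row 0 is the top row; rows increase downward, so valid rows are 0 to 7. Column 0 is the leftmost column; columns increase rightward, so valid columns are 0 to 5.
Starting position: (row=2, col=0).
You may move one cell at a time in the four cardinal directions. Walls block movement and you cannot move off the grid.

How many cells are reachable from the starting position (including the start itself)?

Answer: Reachable cells: 40

Derivation:
BFS flood-fill from (row=2, col=0):
  Distance 0: (row=2, col=0)
  Distance 1: (row=2, col=1), (row=3, col=0)
  Distance 2: (row=1, col=1), (row=2, col=2), (row=3, col=1), (row=4, col=0)
  Distance 3: (row=0, col=1), (row=1, col=2), (row=2, col=3), (row=3, col=2), (row=4, col=1), (row=5, col=0)
  Distance 4: (row=0, col=2), (row=1, col=3), (row=2, col=4), (row=4, col=2), (row=5, col=1), (row=6, col=0)
  Distance 5: (row=0, col=3), (row=1, col=4), (row=2, col=5), (row=3, col=4), (row=4, col=3), (row=5, col=2), (row=6, col=1), (row=7, col=0)
  Distance 6: (row=1, col=5), (row=3, col=5), (row=4, col=4), (row=6, col=2), (row=7, col=1)
  Distance 7: (row=0, col=5), (row=4, col=5), (row=5, col=4), (row=7, col=2)
  Distance 8: (row=7, col=3)
  Distance 9: (row=7, col=4)
  Distance 10: (row=7, col=5)
  Distance 11: (row=6, col=5)
Total reachable: 40 (grid has 40 open cells total)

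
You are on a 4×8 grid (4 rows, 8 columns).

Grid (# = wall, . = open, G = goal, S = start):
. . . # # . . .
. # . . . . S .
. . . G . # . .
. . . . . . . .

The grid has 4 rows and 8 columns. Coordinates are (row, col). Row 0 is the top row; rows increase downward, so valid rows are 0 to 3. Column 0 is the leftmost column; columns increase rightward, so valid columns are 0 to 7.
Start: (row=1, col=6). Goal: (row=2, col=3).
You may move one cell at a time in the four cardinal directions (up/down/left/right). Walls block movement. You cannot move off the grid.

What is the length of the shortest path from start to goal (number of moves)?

BFS from (row=1, col=6) until reaching (row=2, col=3):
  Distance 0: (row=1, col=6)
  Distance 1: (row=0, col=6), (row=1, col=5), (row=1, col=7), (row=2, col=6)
  Distance 2: (row=0, col=5), (row=0, col=7), (row=1, col=4), (row=2, col=7), (row=3, col=6)
  Distance 3: (row=1, col=3), (row=2, col=4), (row=3, col=5), (row=3, col=7)
  Distance 4: (row=1, col=2), (row=2, col=3), (row=3, col=4)  <- goal reached here
One shortest path (4 moves): (row=1, col=6) -> (row=1, col=5) -> (row=1, col=4) -> (row=1, col=3) -> (row=2, col=3)

Answer: Shortest path length: 4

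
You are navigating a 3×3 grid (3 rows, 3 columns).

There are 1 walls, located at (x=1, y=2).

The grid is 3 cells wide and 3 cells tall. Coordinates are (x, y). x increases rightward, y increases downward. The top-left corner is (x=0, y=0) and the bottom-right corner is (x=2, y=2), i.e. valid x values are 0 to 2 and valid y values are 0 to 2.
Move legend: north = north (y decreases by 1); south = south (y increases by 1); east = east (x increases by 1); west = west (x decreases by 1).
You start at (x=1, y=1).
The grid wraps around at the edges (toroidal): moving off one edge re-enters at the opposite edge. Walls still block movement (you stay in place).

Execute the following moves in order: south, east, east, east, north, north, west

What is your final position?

Answer: Final position: (x=0, y=0)

Derivation:
Start: (x=1, y=1)
  south (south): blocked, stay at (x=1, y=1)
  east (east): (x=1, y=1) -> (x=2, y=1)
  east (east): (x=2, y=1) -> (x=0, y=1)
  east (east): (x=0, y=1) -> (x=1, y=1)
  north (north): (x=1, y=1) -> (x=1, y=0)
  north (north): blocked, stay at (x=1, y=0)
  west (west): (x=1, y=0) -> (x=0, y=0)
Final: (x=0, y=0)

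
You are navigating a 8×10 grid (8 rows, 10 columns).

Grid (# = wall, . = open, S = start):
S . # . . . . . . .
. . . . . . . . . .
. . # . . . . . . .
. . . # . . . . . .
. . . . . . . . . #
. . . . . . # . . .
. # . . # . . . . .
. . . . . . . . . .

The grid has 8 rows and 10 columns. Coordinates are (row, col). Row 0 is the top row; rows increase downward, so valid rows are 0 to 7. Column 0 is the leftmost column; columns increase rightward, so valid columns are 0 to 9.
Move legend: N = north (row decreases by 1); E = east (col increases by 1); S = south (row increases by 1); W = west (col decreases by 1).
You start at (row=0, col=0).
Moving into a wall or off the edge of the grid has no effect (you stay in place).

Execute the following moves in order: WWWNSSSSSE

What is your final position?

Start: (row=0, col=0)
  [×3]W (west): blocked, stay at (row=0, col=0)
  N (north): blocked, stay at (row=0, col=0)
  S (south): (row=0, col=0) -> (row=1, col=0)
  S (south): (row=1, col=0) -> (row=2, col=0)
  S (south): (row=2, col=0) -> (row=3, col=0)
  S (south): (row=3, col=0) -> (row=4, col=0)
  S (south): (row=4, col=0) -> (row=5, col=0)
  E (east): (row=5, col=0) -> (row=5, col=1)
Final: (row=5, col=1)

Answer: Final position: (row=5, col=1)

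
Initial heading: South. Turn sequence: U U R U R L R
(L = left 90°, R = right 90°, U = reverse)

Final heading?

Answer: Final heading: South

Derivation:
Start: South
  U (U-turn (180°)) -> North
  U (U-turn (180°)) -> South
  R (right (90° clockwise)) -> West
  U (U-turn (180°)) -> East
  R (right (90° clockwise)) -> South
  L (left (90° counter-clockwise)) -> East
  R (right (90° clockwise)) -> South
Final: South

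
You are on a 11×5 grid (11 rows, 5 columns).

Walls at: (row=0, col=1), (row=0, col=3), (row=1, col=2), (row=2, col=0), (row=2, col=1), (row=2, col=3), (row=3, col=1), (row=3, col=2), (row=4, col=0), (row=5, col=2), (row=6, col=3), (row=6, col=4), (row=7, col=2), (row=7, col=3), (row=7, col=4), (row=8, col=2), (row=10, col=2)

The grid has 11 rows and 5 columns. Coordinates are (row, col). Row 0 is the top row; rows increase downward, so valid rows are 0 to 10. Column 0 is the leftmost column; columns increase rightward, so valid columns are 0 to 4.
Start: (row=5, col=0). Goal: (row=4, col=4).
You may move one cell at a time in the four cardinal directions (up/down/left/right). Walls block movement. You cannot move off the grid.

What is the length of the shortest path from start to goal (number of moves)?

Answer: Shortest path length: 5

Derivation:
BFS from (row=5, col=0) until reaching (row=4, col=4):
  Distance 0: (row=5, col=0)
  Distance 1: (row=5, col=1), (row=6, col=0)
  Distance 2: (row=4, col=1), (row=6, col=1), (row=7, col=0)
  Distance 3: (row=4, col=2), (row=6, col=2), (row=7, col=1), (row=8, col=0)
  Distance 4: (row=4, col=3), (row=8, col=1), (row=9, col=0)
  Distance 5: (row=3, col=3), (row=4, col=4), (row=5, col=3), (row=9, col=1), (row=10, col=0)  <- goal reached here
One shortest path (5 moves): (row=5, col=0) -> (row=5, col=1) -> (row=4, col=1) -> (row=4, col=2) -> (row=4, col=3) -> (row=4, col=4)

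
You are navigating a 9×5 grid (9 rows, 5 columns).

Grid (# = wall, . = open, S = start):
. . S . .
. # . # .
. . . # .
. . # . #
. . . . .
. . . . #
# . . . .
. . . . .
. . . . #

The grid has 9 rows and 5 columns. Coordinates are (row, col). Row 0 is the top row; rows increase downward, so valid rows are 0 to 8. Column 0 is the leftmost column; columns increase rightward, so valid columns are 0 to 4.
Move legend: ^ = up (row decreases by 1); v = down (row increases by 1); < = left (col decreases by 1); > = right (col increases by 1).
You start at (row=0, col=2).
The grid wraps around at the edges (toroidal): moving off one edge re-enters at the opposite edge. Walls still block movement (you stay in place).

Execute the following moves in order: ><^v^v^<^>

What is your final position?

Answer: Final position: (row=7, col=2)

Derivation:
Start: (row=0, col=2)
  > (right): (row=0, col=2) -> (row=0, col=3)
  < (left): (row=0, col=3) -> (row=0, col=2)
  ^ (up): (row=0, col=2) -> (row=8, col=2)
  v (down): (row=8, col=2) -> (row=0, col=2)
  ^ (up): (row=0, col=2) -> (row=8, col=2)
  v (down): (row=8, col=2) -> (row=0, col=2)
  ^ (up): (row=0, col=2) -> (row=8, col=2)
  < (left): (row=8, col=2) -> (row=8, col=1)
  ^ (up): (row=8, col=1) -> (row=7, col=1)
  > (right): (row=7, col=1) -> (row=7, col=2)
Final: (row=7, col=2)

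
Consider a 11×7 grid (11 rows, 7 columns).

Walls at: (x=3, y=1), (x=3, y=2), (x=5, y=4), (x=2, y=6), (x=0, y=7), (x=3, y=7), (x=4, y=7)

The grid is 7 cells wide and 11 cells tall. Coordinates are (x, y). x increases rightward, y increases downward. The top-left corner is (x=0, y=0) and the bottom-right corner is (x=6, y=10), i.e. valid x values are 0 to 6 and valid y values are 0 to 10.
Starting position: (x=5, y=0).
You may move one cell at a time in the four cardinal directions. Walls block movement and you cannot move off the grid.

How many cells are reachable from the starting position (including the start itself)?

BFS flood-fill from (x=5, y=0):
  Distance 0: (x=5, y=0)
  Distance 1: (x=4, y=0), (x=6, y=0), (x=5, y=1)
  Distance 2: (x=3, y=0), (x=4, y=1), (x=6, y=1), (x=5, y=2)
  Distance 3: (x=2, y=0), (x=4, y=2), (x=6, y=2), (x=5, y=3)
  Distance 4: (x=1, y=0), (x=2, y=1), (x=4, y=3), (x=6, y=3)
  Distance 5: (x=0, y=0), (x=1, y=1), (x=2, y=2), (x=3, y=3), (x=4, y=4), (x=6, y=4)
  Distance 6: (x=0, y=1), (x=1, y=2), (x=2, y=3), (x=3, y=4), (x=4, y=5), (x=6, y=5)
  Distance 7: (x=0, y=2), (x=1, y=3), (x=2, y=4), (x=3, y=5), (x=5, y=5), (x=4, y=6), (x=6, y=6)
  Distance 8: (x=0, y=3), (x=1, y=4), (x=2, y=5), (x=3, y=6), (x=5, y=6), (x=6, y=7)
  Distance 9: (x=0, y=4), (x=1, y=5), (x=5, y=7), (x=6, y=8)
  Distance 10: (x=0, y=5), (x=1, y=6), (x=5, y=8), (x=6, y=9)
  Distance 11: (x=0, y=6), (x=1, y=7), (x=4, y=8), (x=5, y=9), (x=6, y=10)
  Distance 12: (x=2, y=7), (x=1, y=8), (x=3, y=8), (x=4, y=9), (x=5, y=10)
  Distance 13: (x=0, y=8), (x=2, y=8), (x=1, y=9), (x=3, y=9), (x=4, y=10)
  Distance 14: (x=0, y=9), (x=2, y=9), (x=1, y=10), (x=3, y=10)
  Distance 15: (x=0, y=10), (x=2, y=10)
Total reachable: 70 (grid has 70 open cells total)

Answer: Reachable cells: 70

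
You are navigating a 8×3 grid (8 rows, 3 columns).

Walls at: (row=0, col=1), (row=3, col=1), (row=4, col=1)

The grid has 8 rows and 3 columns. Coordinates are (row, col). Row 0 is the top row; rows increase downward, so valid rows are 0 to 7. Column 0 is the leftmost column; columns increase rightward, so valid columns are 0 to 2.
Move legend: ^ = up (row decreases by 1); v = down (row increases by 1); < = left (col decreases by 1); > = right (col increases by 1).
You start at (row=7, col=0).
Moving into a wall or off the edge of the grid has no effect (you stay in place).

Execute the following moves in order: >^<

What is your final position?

Start: (row=7, col=0)
  > (right): (row=7, col=0) -> (row=7, col=1)
  ^ (up): (row=7, col=1) -> (row=6, col=1)
  < (left): (row=6, col=1) -> (row=6, col=0)
Final: (row=6, col=0)

Answer: Final position: (row=6, col=0)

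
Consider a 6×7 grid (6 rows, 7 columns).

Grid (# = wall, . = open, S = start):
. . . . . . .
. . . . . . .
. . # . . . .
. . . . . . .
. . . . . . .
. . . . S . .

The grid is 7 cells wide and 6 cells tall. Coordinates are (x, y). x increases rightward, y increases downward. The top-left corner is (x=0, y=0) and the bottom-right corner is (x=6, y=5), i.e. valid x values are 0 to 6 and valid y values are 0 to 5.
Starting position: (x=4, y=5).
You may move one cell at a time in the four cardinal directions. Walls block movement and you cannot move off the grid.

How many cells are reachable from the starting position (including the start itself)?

Answer: Reachable cells: 41

Derivation:
BFS flood-fill from (x=4, y=5):
  Distance 0: (x=4, y=5)
  Distance 1: (x=4, y=4), (x=3, y=5), (x=5, y=5)
  Distance 2: (x=4, y=3), (x=3, y=4), (x=5, y=4), (x=2, y=5), (x=6, y=5)
  Distance 3: (x=4, y=2), (x=3, y=3), (x=5, y=3), (x=2, y=4), (x=6, y=4), (x=1, y=5)
  Distance 4: (x=4, y=1), (x=3, y=2), (x=5, y=2), (x=2, y=3), (x=6, y=3), (x=1, y=4), (x=0, y=5)
  Distance 5: (x=4, y=0), (x=3, y=1), (x=5, y=1), (x=6, y=2), (x=1, y=3), (x=0, y=4)
  Distance 6: (x=3, y=0), (x=5, y=0), (x=2, y=1), (x=6, y=1), (x=1, y=2), (x=0, y=3)
  Distance 7: (x=2, y=0), (x=6, y=0), (x=1, y=1), (x=0, y=2)
  Distance 8: (x=1, y=0), (x=0, y=1)
  Distance 9: (x=0, y=0)
Total reachable: 41 (grid has 41 open cells total)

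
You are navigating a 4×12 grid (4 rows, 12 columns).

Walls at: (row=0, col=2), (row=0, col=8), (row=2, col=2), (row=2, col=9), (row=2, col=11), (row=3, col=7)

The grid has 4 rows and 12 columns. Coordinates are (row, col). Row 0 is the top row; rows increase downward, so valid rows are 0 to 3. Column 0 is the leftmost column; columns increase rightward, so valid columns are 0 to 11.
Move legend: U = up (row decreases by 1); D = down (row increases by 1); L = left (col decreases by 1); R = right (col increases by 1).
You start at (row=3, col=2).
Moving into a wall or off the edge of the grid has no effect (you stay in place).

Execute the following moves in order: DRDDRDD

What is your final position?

Start: (row=3, col=2)
  D (down): blocked, stay at (row=3, col=2)
  R (right): (row=3, col=2) -> (row=3, col=3)
  D (down): blocked, stay at (row=3, col=3)
  D (down): blocked, stay at (row=3, col=3)
  R (right): (row=3, col=3) -> (row=3, col=4)
  D (down): blocked, stay at (row=3, col=4)
  D (down): blocked, stay at (row=3, col=4)
Final: (row=3, col=4)

Answer: Final position: (row=3, col=4)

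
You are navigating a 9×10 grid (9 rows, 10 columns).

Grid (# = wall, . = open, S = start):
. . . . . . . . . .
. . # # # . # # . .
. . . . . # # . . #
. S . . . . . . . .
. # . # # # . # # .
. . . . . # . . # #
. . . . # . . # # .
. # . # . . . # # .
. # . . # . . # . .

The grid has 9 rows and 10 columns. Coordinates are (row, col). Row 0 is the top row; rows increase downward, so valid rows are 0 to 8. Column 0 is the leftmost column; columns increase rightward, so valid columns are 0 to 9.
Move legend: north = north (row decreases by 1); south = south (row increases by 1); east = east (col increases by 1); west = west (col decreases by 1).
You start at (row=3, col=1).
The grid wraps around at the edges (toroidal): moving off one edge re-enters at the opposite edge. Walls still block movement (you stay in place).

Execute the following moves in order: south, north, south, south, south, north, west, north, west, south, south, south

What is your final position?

Answer: Final position: (row=1, col=9)

Derivation:
Start: (row=3, col=1)
  south (south): blocked, stay at (row=3, col=1)
  north (north): (row=3, col=1) -> (row=2, col=1)
  south (south): (row=2, col=1) -> (row=3, col=1)
  south (south): blocked, stay at (row=3, col=1)
  south (south): blocked, stay at (row=3, col=1)
  north (north): (row=3, col=1) -> (row=2, col=1)
  west (west): (row=2, col=1) -> (row=2, col=0)
  north (north): (row=2, col=0) -> (row=1, col=0)
  west (west): (row=1, col=0) -> (row=1, col=9)
  [×3]south (south): blocked, stay at (row=1, col=9)
Final: (row=1, col=9)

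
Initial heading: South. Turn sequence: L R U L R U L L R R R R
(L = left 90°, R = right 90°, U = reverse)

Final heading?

Answer: Final heading: North

Derivation:
Start: South
  L (left (90° counter-clockwise)) -> East
  R (right (90° clockwise)) -> South
  U (U-turn (180°)) -> North
  L (left (90° counter-clockwise)) -> West
  R (right (90° clockwise)) -> North
  U (U-turn (180°)) -> South
  L (left (90° counter-clockwise)) -> East
  L (left (90° counter-clockwise)) -> North
  R (right (90° clockwise)) -> East
  R (right (90° clockwise)) -> South
  R (right (90° clockwise)) -> West
  R (right (90° clockwise)) -> North
Final: North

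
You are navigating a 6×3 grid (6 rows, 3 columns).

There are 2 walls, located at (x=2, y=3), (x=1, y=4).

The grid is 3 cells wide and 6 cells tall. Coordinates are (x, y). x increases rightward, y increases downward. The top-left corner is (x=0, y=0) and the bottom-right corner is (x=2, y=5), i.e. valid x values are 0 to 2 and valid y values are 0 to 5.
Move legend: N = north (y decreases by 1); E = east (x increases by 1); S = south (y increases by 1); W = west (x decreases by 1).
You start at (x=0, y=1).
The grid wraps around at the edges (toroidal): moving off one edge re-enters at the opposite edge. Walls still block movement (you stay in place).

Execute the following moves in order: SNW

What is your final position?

Start: (x=0, y=1)
  S (south): (x=0, y=1) -> (x=0, y=2)
  N (north): (x=0, y=2) -> (x=0, y=1)
  W (west): (x=0, y=1) -> (x=2, y=1)
Final: (x=2, y=1)

Answer: Final position: (x=2, y=1)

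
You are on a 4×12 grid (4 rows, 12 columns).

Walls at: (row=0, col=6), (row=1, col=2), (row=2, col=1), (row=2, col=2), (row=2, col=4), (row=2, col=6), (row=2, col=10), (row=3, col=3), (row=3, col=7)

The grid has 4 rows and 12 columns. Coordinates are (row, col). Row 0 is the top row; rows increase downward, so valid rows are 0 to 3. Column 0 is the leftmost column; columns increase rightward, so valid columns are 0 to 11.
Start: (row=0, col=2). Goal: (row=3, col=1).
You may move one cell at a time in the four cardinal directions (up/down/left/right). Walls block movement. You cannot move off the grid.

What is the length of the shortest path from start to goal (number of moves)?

Answer: Shortest path length: 6

Derivation:
BFS from (row=0, col=2) until reaching (row=3, col=1):
  Distance 0: (row=0, col=2)
  Distance 1: (row=0, col=1), (row=0, col=3)
  Distance 2: (row=0, col=0), (row=0, col=4), (row=1, col=1), (row=1, col=3)
  Distance 3: (row=0, col=5), (row=1, col=0), (row=1, col=4), (row=2, col=3)
  Distance 4: (row=1, col=5), (row=2, col=0)
  Distance 5: (row=1, col=6), (row=2, col=5), (row=3, col=0)
  Distance 6: (row=1, col=7), (row=3, col=1), (row=3, col=5)  <- goal reached here
One shortest path (6 moves): (row=0, col=2) -> (row=0, col=1) -> (row=0, col=0) -> (row=1, col=0) -> (row=2, col=0) -> (row=3, col=0) -> (row=3, col=1)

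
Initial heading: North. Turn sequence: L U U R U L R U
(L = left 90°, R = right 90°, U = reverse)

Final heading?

Start: North
  L (left (90° counter-clockwise)) -> West
  U (U-turn (180°)) -> East
  U (U-turn (180°)) -> West
  R (right (90° clockwise)) -> North
  U (U-turn (180°)) -> South
  L (left (90° counter-clockwise)) -> East
  R (right (90° clockwise)) -> South
  U (U-turn (180°)) -> North
Final: North

Answer: Final heading: North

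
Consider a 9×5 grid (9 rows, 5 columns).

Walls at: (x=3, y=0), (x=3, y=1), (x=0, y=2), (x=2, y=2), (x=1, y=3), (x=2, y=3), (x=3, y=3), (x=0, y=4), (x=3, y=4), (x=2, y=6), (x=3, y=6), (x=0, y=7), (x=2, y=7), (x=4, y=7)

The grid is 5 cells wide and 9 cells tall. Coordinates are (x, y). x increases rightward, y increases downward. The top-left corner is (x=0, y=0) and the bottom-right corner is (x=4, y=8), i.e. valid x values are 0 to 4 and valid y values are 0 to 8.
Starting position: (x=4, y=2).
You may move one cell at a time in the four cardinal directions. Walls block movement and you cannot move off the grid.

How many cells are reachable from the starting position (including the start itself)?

BFS flood-fill from (x=4, y=2):
  Distance 0: (x=4, y=2)
  Distance 1: (x=4, y=1), (x=3, y=2), (x=4, y=3)
  Distance 2: (x=4, y=0), (x=4, y=4)
  Distance 3: (x=4, y=5)
  Distance 4: (x=3, y=5), (x=4, y=6)
  Distance 5: (x=2, y=5)
  Distance 6: (x=2, y=4), (x=1, y=5)
  Distance 7: (x=1, y=4), (x=0, y=5), (x=1, y=6)
  Distance 8: (x=0, y=6), (x=1, y=7)
  Distance 9: (x=1, y=8)
  Distance 10: (x=0, y=8), (x=2, y=8)
  Distance 11: (x=3, y=8)
  Distance 12: (x=3, y=7), (x=4, y=8)
Total reachable: 23 (grid has 31 open cells total)

Answer: Reachable cells: 23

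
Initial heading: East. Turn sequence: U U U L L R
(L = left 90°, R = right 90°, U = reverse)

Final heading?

Start: East
  U (U-turn (180°)) -> West
  U (U-turn (180°)) -> East
  U (U-turn (180°)) -> West
  L (left (90° counter-clockwise)) -> South
  L (left (90° counter-clockwise)) -> East
  R (right (90° clockwise)) -> South
Final: South

Answer: Final heading: South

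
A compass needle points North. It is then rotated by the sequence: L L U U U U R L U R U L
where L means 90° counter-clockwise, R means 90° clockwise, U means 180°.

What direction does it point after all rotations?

Answer: Final heading: South

Derivation:
Start: North
  L (left (90° counter-clockwise)) -> West
  L (left (90° counter-clockwise)) -> South
  U (U-turn (180°)) -> North
  U (U-turn (180°)) -> South
  U (U-turn (180°)) -> North
  U (U-turn (180°)) -> South
  R (right (90° clockwise)) -> West
  L (left (90° counter-clockwise)) -> South
  U (U-turn (180°)) -> North
  R (right (90° clockwise)) -> East
  U (U-turn (180°)) -> West
  L (left (90° counter-clockwise)) -> South
Final: South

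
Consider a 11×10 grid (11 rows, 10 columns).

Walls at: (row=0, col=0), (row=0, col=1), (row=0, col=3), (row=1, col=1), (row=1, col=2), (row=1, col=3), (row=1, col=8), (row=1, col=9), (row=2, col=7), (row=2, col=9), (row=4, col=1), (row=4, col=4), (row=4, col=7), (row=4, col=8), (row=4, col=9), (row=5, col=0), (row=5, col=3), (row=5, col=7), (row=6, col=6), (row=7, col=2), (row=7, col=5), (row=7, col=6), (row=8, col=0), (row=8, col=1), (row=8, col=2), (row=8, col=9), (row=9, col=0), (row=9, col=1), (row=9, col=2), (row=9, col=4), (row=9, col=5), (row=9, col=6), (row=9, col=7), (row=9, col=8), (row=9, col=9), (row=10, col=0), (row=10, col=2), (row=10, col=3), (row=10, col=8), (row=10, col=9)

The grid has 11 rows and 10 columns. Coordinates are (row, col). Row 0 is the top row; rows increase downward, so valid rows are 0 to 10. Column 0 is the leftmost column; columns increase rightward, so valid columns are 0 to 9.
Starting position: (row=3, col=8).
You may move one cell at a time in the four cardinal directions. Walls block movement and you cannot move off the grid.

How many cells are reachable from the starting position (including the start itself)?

BFS flood-fill from (row=3, col=8):
  Distance 0: (row=3, col=8)
  Distance 1: (row=2, col=8), (row=3, col=7), (row=3, col=9)
  Distance 2: (row=3, col=6)
  Distance 3: (row=2, col=6), (row=3, col=5), (row=4, col=6)
  Distance 4: (row=1, col=6), (row=2, col=5), (row=3, col=4), (row=4, col=5), (row=5, col=6)
  Distance 5: (row=0, col=6), (row=1, col=5), (row=1, col=7), (row=2, col=4), (row=3, col=3), (row=5, col=5)
  Distance 6: (row=0, col=5), (row=0, col=7), (row=1, col=4), (row=2, col=3), (row=3, col=2), (row=4, col=3), (row=5, col=4), (row=6, col=5)
  Distance 7: (row=0, col=4), (row=0, col=8), (row=2, col=2), (row=3, col=1), (row=4, col=2), (row=6, col=4)
  Distance 8: (row=0, col=9), (row=2, col=1), (row=3, col=0), (row=5, col=2), (row=6, col=3), (row=7, col=4)
  Distance 9: (row=2, col=0), (row=4, col=0), (row=5, col=1), (row=6, col=2), (row=7, col=3), (row=8, col=4)
  Distance 10: (row=1, col=0), (row=6, col=1), (row=8, col=3), (row=8, col=5)
  Distance 11: (row=6, col=0), (row=7, col=1), (row=8, col=6), (row=9, col=3)
  Distance 12: (row=7, col=0), (row=8, col=7)
  Distance 13: (row=7, col=7), (row=8, col=8)
  Distance 14: (row=6, col=7), (row=7, col=8)
  Distance 15: (row=6, col=8), (row=7, col=9)
  Distance 16: (row=5, col=8), (row=6, col=9)
  Distance 17: (row=5, col=9)
Total reachable: 64 (grid has 70 open cells total)

Answer: Reachable cells: 64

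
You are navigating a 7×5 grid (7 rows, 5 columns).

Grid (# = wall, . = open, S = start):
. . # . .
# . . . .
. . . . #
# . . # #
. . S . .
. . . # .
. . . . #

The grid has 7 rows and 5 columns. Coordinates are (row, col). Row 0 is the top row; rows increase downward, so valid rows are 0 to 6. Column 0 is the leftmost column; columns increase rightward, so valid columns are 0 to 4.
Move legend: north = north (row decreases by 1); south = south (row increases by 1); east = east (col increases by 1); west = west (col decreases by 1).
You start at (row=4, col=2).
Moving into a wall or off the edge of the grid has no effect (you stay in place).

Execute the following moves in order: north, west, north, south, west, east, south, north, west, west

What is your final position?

Answer: Final position: (row=3, col=1)

Derivation:
Start: (row=4, col=2)
  north (north): (row=4, col=2) -> (row=3, col=2)
  west (west): (row=3, col=2) -> (row=3, col=1)
  north (north): (row=3, col=1) -> (row=2, col=1)
  south (south): (row=2, col=1) -> (row=3, col=1)
  west (west): blocked, stay at (row=3, col=1)
  east (east): (row=3, col=1) -> (row=3, col=2)
  south (south): (row=3, col=2) -> (row=4, col=2)
  north (north): (row=4, col=2) -> (row=3, col=2)
  west (west): (row=3, col=2) -> (row=3, col=1)
  west (west): blocked, stay at (row=3, col=1)
Final: (row=3, col=1)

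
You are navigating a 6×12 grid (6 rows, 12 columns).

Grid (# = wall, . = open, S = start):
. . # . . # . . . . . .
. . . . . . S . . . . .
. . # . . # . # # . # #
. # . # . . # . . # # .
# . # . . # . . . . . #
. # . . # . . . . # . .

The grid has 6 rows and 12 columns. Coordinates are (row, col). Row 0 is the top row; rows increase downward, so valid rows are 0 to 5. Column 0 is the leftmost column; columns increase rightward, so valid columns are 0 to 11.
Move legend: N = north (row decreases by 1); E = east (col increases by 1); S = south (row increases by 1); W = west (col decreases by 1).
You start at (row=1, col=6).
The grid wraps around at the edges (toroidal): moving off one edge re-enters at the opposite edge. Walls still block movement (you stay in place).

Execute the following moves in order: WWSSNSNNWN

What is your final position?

Start: (row=1, col=6)
  W (west): (row=1, col=6) -> (row=1, col=5)
  W (west): (row=1, col=5) -> (row=1, col=4)
  S (south): (row=1, col=4) -> (row=2, col=4)
  S (south): (row=2, col=4) -> (row=3, col=4)
  N (north): (row=3, col=4) -> (row=2, col=4)
  S (south): (row=2, col=4) -> (row=3, col=4)
  N (north): (row=3, col=4) -> (row=2, col=4)
  N (north): (row=2, col=4) -> (row=1, col=4)
  W (west): (row=1, col=4) -> (row=1, col=3)
  N (north): (row=1, col=3) -> (row=0, col=3)
Final: (row=0, col=3)

Answer: Final position: (row=0, col=3)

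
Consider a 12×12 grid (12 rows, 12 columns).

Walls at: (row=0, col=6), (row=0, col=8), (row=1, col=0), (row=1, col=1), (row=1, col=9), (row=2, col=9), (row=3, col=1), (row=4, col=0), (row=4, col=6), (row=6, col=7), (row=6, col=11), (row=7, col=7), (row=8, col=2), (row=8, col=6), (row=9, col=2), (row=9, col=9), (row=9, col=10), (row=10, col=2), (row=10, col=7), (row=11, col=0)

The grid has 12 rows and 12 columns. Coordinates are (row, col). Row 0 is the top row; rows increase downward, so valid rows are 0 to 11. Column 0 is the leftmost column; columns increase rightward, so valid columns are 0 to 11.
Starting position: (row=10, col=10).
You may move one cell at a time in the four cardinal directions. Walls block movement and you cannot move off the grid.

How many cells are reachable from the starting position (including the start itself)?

Answer: Reachable cells: 124

Derivation:
BFS flood-fill from (row=10, col=10):
  Distance 0: (row=10, col=10)
  Distance 1: (row=10, col=9), (row=10, col=11), (row=11, col=10)
  Distance 2: (row=9, col=11), (row=10, col=8), (row=11, col=9), (row=11, col=11)
  Distance 3: (row=8, col=11), (row=9, col=8), (row=11, col=8)
  Distance 4: (row=7, col=11), (row=8, col=8), (row=8, col=10), (row=9, col=7), (row=11, col=7)
  Distance 5: (row=7, col=8), (row=7, col=10), (row=8, col=7), (row=8, col=9), (row=9, col=6), (row=11, col=6)
  Distance 6: (row=6, col=8), (row=6, col=10), (row=7, col=9), (row=9, col=5), (row=10, col=6), (row=11, col=5)
  Distance 7: (row=5, col=8), (row=5, col=10), (row=6, col=9), (row=8, col=5), (row=9, col=4), (row=10, col=5), (row=11, col=4)
  Distance 8: (row=4, col=8), (row=4, col=10), (row=5, col=7), (row=5, col=9), (row=5, col=11), (row=7, col=5), (row=8, col=4), (row=9, col=3), (row=10, col=4), (row=11, col=3)
  Distance 9: (row=3, col=8), (row=3, col=10), (row=4, col=7), (row=4, col=9), (row=4, col=11), (row=5, col=6), (row=6, col=5), (row=7, col=4), (row=7, col=6), (row=8, col=3), (row=10, col=3), (row=11, col=2)
  Distance 10: (row=2, col=8), (row=2, col=10), (row=3, col=7), (row=3, col=9), (row=3, col=11), (row=5, col=5), (row=6, col=4), (row=6, col=6), (row=7, col=3), (row=11, col=1)
  Distance 11: (row=1, col=8), (row=1, col=10), (row=2, col=7), (row=2, col=11), (row=3, col=6), (row=4, col=5), (row=5, col=4), (row=6, col=3), (row=7, col=2), (row=10, col=1)
  Distance 12: (row=0, col=10), (row=1, col=7), (row=1, col=11), (row=2, col=6), (row=3, col=5), (row=4, col=4), (row=5, col=3), (row=6, col=2), (row=7, col=1), (row=9, col=1), (row=10, col=0)
  Distance 13: (row=0, col=7), (row=0, col=9), (row=0, col=11), (row=1, col=6), (row=2, col=5), (row=3, col=4), (row=4, col=3), (row=5, col=2), (row=6, col=1), (row=7, col=0), (row=8, col=1), (row=9, col=0)
  Distance 14: (row=1, col=5), (row=2, col=4), (row=3, col=3), (row=4, col=2), (row=5, col=1), (row=6, col=0), (row=8, col=0)
  Distance 15: (row=0, col=5), (row=1, col=4), (row=2, col=3), (row=3, col=2), (row=4, col=1), (row=5, col=0)
  Distance 16: (row=0, col=4), (row=1, col=3), (row=2, col=2)
  Distance 17: (row=0, col=3), (row=1, col=2), (row=2, col=1)
  Distance 18: (row=0, col=2), (row=2, col=0)
  Distance 19: (row=0, col=1), (row=3, col=0)
  Distance 20: (row=0, col=0)
Total reachable: 124 (grid has 124 open cells total)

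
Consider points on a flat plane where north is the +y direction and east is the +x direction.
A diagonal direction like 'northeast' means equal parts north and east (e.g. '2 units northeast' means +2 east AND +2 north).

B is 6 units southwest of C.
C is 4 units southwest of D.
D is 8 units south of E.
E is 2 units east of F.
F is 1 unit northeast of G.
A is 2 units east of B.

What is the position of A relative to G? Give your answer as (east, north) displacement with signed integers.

Answer: A is at (east=-5, north=-17) relative to G.

Derivation:
Place G at the origin (east=0, north=0).
  F is 1 unit northeast of G: delta (east=+1, north=+1); F at (east=1, north=1).
  E is 2 units east of F: delta (east=+2, north=+0); E at (east=3, north=1).
  D is 8 units south of E: delta (east=+0, north=-8); D at (east=3, north=-7).
  C is 4 units southwest of D: delta (east=-4, north=-4); C at (east=-1, north=-11).
  B is 6 units southwest of C: delta (east=-6, north=-6); B at (east=-7, north=-17).
  A is 2 units east of B: delta (east=+2, north=+0); A at (east=-5, north=-17).
Therefore A relative to G: (east=-5, north=-17).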